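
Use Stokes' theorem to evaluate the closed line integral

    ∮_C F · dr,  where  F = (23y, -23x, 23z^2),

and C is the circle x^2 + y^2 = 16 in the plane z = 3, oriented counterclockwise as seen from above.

Let S be the flat disk x^2 + y^2 ≤ 16 in the plane z = 3, with upward unit normal n̂ = ẑ. By Stokes' theorem,

    ∮_C F · dr = ∬_S (∇ × F) · n̂ dS = ∬_D (curl F)_z dA,

where D is the disk x^2 + y^2 ≤ 16.

Compute the curl of F = (23y, -23x, 23z^2):
    (∇ × F)_x = ∂F_z/∂y - ∂F_y/∂z = 0,
    (∇ × F)_y = ∂F_x/∂z - ∂F_z/∂x = 0,
    (∇ × F)_z = ∂F_y/∂x - ∂F_x/∂y = -46.

On z = 3, (curl F)_z = -46.

Convert to polar (x = r cos θ, y = r sin θ, dA = r dr dθ); the integrand becomes -46, so

    ∬_D (curl F)_z dA = ∫_0^{2π} ∫_0^{4} (-46) · r dr dθ.

Inner (r from 0 to 4): -368.
Outer (θ from 0 to 2π): -736π.

Therefore ∮_C F · dr = -736π.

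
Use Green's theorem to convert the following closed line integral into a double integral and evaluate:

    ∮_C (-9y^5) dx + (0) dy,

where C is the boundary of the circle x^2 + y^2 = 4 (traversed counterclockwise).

Green's theorem converts the closed line integral into a double integral over the enclosed region D:

    ∮_C P dx + Q dy = ∬_D (∂Q/∂x - ∂P/∂y) dA.

Here P = -9y^5, Q = 0, so

    ∂Q/∂x = 0,    ∂P/∂y = -45y^4,
    ∂Q/∂x - ∂P/∂y = 45y^4.

D is the region x^2 + y^2 ≤ 4. Evaluating the double integral:

In polar coordinates (x = r cos θ, y = r sin θ, dA = r dr dθ) the integrand becomes 45r^4sin(θ)^4, so

    ∬_D (45y^4) dA = ∫_0^{2π} ∫_0^{2} (45r^4sin(θ)^4) · r dr dθ.

Inner (r from 0 to 2): 480sin(θ)^4.
Outer (θ from 0 to 2π): 360π.

Therefore ∮_C P dx + Q dy = 360π.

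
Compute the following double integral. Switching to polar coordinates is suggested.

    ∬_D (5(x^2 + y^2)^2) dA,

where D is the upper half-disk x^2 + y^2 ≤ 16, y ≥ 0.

The region D is 0 ≤ r ≤ 4, 0 ≤ θ ≤ π in polar coordinates, where x = r cos(θ), y = r sin(θ), and dA = r dr dθ.

Under the substitution, the integrand becomes 5r^4, so

    ∬_D (5(x^2 + y^2)^2) dA = ∫_{0}^{π} ∫_{0}^{4} (5r^4) · r dr dθ.

Inner integral (in r): ∫_{0}^{4} (5r^4) · r dr = 10240/3.

Outer integral (in θ): ∫_{0}^{π} (10240/3) dθ = 10240π/3.

Therefore ∬_D (5(x^2 + y^2)^2) dA = 10240π/3.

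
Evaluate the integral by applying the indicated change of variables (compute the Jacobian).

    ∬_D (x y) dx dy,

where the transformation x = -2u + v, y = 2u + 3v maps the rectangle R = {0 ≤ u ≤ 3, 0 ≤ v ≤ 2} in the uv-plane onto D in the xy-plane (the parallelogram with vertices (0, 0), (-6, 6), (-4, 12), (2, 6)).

Compute the Jacobian determinant of (x, y) with respect to (u, v):

    ∂(x,y)/∂(u,v) = | -2  1 | = (-2)(3) - (1)(2) = -8.
                   | 2  3 |

Its absolute value is |J| = 8 (the area scaling factor).

Substituting x = -2u + v, y = 2u + 3v into the integrand,

    x y → -4u^2 - 4u v + 3v^2,

so the integral becomes

    ∬_R (-4u^2 - 4u v + 3v^2) · |J| du dv = ∫_0^3 ∫_0^2 (-32u^2 - 32u v + 24v^2) dv du.

Inner (v): -64u^2 - 64u + 64.
Outer (u): -672.

Therefore ∬_D (x y) dx dy = -672.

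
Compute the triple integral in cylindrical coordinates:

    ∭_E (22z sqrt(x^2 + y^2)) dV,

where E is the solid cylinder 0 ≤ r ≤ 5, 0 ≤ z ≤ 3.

In cylindrical coordinates, x = r cos(θ), y = r sin(θ), z = z, and dV = r dr dθ dz.

The integrand becomes 22r z, so

    ∭_E (22z sqrt(x^2 + y^2)) dV = ∫_{0}^{2π} ∫_{0}^{5} ∫_{0}^{3} (22r z) · r dz dr dθ.

Inner (z): 99r^2.
Middle (r from 0 to 5): 4125.
Outer (θ): 8250π.

Therefore the triple integral equals 8250π.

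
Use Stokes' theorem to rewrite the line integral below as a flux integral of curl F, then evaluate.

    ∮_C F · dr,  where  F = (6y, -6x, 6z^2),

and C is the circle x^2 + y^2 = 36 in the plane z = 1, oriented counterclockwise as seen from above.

Let S be the flat disk x^2 + y^2 ≤ 36 in the plane z = 1, with upward unit normal n̂ = ẑ. By Stokes' theorem,

    ∮_C F · dr = ∬_S (∇ × F) · n̂ dS = ∬_D (curl F)_z dA,

where D is the disk x^2 + y^2 ≤ 36.

Compute the curl of F = (6y, -6x, 6z^2):
    (∇ × F)_x = ∂F_z/∂y - ∂F_y/∂z = 0,
    (∇ × F)_y = ∂F_x/∂z - ∂F_z/∂x = 0,
    (∇ × F)_z = ∂F_y/∂x - ∂F_x/∂y = -12.

On z = 1, (curl F)_z = -12.

Convert to polar (x = r cos θ, y = r sin θ, dA = r dr dθ); the integrand becomes -12, so

    ∬_D (curl F)_z dA = ∫_0^{2π} ∫_0^{6} (-12) · r dr dθ.

Inner (r from 0 to 6): -216.
Outer (θ from 0 to 2π): -432π.

Therefore ∮_C F · dr = -432π.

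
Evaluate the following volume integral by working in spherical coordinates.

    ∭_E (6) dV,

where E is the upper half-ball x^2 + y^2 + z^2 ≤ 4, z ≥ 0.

In spherical coordinates, x = ρ sin(φ) cos(θ), y = ρ sin(φ) sin(θ), z = ρ cos(φ), and dV = ρ^2 sin(φ) dρ dφ dθ.

The integrand becomes 6, so

    ∭_E (6) dV = ∫_{0}^{2π} ∫_{0}^{π/2} ∫_{0}^{2} (6) · ρ^2 sin(φ) dρ dφ dθ.

Inner (ρ): 16sin(φ).
Middle (φ): 16.
Outer (θ): 32π.

Therefore the triple integral equals 32π.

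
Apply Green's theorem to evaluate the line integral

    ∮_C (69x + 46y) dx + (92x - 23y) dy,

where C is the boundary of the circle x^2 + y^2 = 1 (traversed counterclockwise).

Green's theorem converts the closed line integral into a double integral over the enclosed region D:

    ∮_C P dx + Q dy = ∬_D (∂Q/∂x - ∂P/∂y) dA.

Here P = 69x + 46y, Q = 92x - 23y, so

    ∂Q/∂x = 92,    ∂P/∂y = 46,
    ∂Q/∂x - ∂P/∂y = 46.

D is the region x^2 + y^2 ≤ 1. Evaluating the double integral:

In polar coordinates (x = r cos θ, y = r sin θ, dA = r dr dθ) the integrand becomes 46, so

    ∬_D (46) dA = ∫_0^{2π} ∫_0^{1} (46) · r dr dθ.

Inner (r from 0 to 1): 23.
Outer (θ from 0 to 2π): 46π.

Therefore ∮_C P dx + Q dy = 46π.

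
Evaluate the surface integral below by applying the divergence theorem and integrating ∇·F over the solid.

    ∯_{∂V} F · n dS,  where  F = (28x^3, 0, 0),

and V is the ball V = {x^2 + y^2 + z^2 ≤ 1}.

By the divergence theorem,

    ∯_{∂V} F · n dS = ∭_V (∇ · F) dV.

Compute the divergence:
    ∇ · F = ∂F_x/∂x + ∂F_y/∂y + ∂F_z/∂z = 84x^2 + 0 + 0 = 84x^2.

In spherical coordinates, x = ρ sin(φ) cos(θ), y = ρ sin(φ) sin(θ), z = ρ cos(φ), dV = ρ^2 sin(φ) dρ dφ dθ, with 0 ≤ ρ ≤ 1, 0 ≤ φ ≤ π, 0 ≤ θ ≤ 2π.

The integrand, after substitution and multiplying by the volume element, becomes (84ρ^2sin(φ)^2cos(θ)^2) · ρ^2 sin(φ), so

    ∭_V (∇·F) dV = ∫_0^{2π} ∫_0^{π} ∫_0^{1} (84ρ^2sin(φ)^2cos(θ)^2) · ρ^2 sin(φ) dρ dφ dθ.

Inner (ρ from 0 to 1): 84sin(φ)^3cos(θ)^2/5.
Middle (φ from 0 to π): 112cos(θ)^2/5.
Outer (θ from 0 to 2π): 112π/5.

Therefore ∯_{∂V} F · n dS = 112π/5.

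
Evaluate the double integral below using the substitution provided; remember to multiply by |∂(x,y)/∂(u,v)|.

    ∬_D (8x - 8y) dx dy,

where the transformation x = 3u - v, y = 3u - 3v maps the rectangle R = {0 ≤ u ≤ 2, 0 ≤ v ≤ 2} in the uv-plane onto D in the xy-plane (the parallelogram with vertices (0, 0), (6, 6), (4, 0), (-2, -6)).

Compute the Jacobian determinant of (x, y) with respect to (u, v):

    ∂(x,y)/∂(u,v) = | 3  -1 | = (3)(-3) - (-1)(3) = -6.
                   | 3  -3 |

Its absolute value is |J| = 6 (the area scaling factor).

Substituting x = 3u - v, y = 3u - 3v into the integrand,

    8x - 8y → 16v,

so the integral becomes

    ∬_R (16v) · |J| du dv = ∫_0^2 ∫_0^2 (96v) dv du.

Inner (v): 192.
Outer (u): 384.

Therefore ∬_D (8x - 8y) dx dy = 384.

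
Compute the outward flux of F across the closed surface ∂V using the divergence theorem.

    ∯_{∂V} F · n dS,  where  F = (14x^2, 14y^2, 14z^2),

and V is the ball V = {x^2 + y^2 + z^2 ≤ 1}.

By the divergence theorem,

    ∯_{∂V} F · n dS = ∭_V (∇ · F) dV.

Compute the divergence:
    ∇ · F = ∂F_x/∂x + ∂F_y/∂y + ∂F_z/∂z = 28x + 28y + 28z.

In spherical coordinates, x = ρ sin(φ) cos(θ), y = ρ sin(φ) sin(θ), z = ρ cos(φ), dV = ρ^2 sin(φ) dρ dφ dθ, with 0 ≤ ρ ≤ 1, 0 ≤ φ ≤ π, 0 ≤ θ ≤ 2π.

The integrand, after substitution and multiplying by the volume element, becomes (28ρ (sqrt(2)sin(φ)sin(θ + π/4) + cos(φ))) · ρ^2 sin(φ), so

    ∭_V (∇·F) dV = ∫_0^{2π} ∫_0^{π} ∫_0^{1} (28ρ (sqrt(2)sin(φ)sin(θ + π/4) + cos(φ))) · ρ^2 sin(φ) dρ dφ dθ.

Inner (ρ from 0 to 1): 7(sqrt(2)sin(φ)sin(θ + π/4) + cos(φ))sin(φ).
Middle (φ from 0 to π): 7sqrt(2)π sin(θ + π/4)/2.
Outer (θ from 0 to 2π): 0.

Therefore ∯_{∂V} F · n dS = 0.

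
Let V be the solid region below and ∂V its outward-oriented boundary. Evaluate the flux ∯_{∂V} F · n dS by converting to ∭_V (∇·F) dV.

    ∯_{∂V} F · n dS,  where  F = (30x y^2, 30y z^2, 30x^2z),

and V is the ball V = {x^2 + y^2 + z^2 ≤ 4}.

By the divergence theorem,

    ∯_{∂V} F · n dS = ∭_V (∇ · F) dV.

Compute the divergence:
    ∇ · F = ∂F_x/∂x + ∂F_y/∂y + ∂F_z/∂z = 30y^2 + 30z^2 + 30x^2 = 30x^2 + 30y^2 + 30z^2.

In spherical coordinates, x = ρ sin(φ) cos(θ), y = ρ sin(φ) sin(θ), z = ρ cos(φ), dV = ρ^2 sin(φ) dρ dφ dθ, with 0 ≤ ρ ≤ 2, 0 ≤ φ ≤ π, 0 ≤ θ ≤ 2π.

The integrand, after substitution and multiplying by the volume element, becomes (30ρ^2) · ρ^2 sin(φ), so

    ∭_V (∇·F) dV = ∫_0^{2π} ∫_0^{π} ∫_0^{2} (30ρ^2) · ρ^2 sin(φ) dρ dφ dθ.

Inner (ρ from 0 to 2): 192sin(φ).
Middle (φ from 0 to π): 384.
Outer (θ from 0 to 2π): 768π.

Therefore ∯_{∂V} F · n dS = 768π.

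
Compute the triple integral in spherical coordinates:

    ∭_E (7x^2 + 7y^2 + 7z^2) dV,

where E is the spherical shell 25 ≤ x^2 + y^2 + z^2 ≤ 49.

In spherical coordinates, x = ρ sin(φ) cos(θ), y = ρ sin(φ) sin(θ), z = ρ cos(φ), and dV = ρ^2 sin(φ) dρ dφ dθ.

The integrand becomes 7ρ^2, so

    ∭_E (7x^2 + 7y^2 + 7z^2) dV = ∫_{0}^{2π} ∫_{0}^{π} ∫_{5}^{7} (7ρ^2) · ρ^2 sin(φ) dρ dφ dθ.

Inner (ρ): 95774sin(φ)/5.
Middle (φ): 191548/5.
Outer (θ): 383096π/5.

Therefore the triple integral equals 383096π/5.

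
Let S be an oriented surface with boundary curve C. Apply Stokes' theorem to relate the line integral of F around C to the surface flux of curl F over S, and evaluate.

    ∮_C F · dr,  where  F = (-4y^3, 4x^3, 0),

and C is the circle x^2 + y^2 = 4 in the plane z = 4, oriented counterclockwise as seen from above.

Let S be the flat disk x^2 + y^2 ≤ 4 in the plane z = 4, with upward unit normal n̂ = ẑ. By Stokes' theorem,

    ∮_C F · dr = ∬_S (∇ × F) · n̂ dS = ∬_D (curl F)_z dA,

where D is the disk x^2 + y^2 ≤ 4.

Compute the curl of F = (-4y^3, 4x^3, 0):
    (∇ × F)_x = ∂F_z/∂y - ∂F_y/∂z = 0,
    (∇ × F)_y = ∂F_x/∂z - ∂F_z/∂x = 0,
    (∇ × F)_z = ∂F_y/∂x - ∂F_x/∂y = 12x^2 + 12y^2.

On z = 4, (curl F)_z = 12x^2 + 12y^2.

Convert to polar (x = r cos θ, y = r sin θ, dA = r dr dθ); the integrand becomes 12r^2, so

    ∬_D (curl F)_z dA = ∫_0^{2π} ∫_0^{2} (12r^2) · r dr dθ.

Inner (r from 0 to 2): 48.
Outer (θ from 0 to 2π): 96π.

Therefore ∮_C F · dr = 96π.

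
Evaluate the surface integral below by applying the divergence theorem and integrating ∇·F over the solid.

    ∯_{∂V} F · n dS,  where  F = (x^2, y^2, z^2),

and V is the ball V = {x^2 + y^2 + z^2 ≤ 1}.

By the divergence theorem,

    ∯_{∂V} F · n dS = ∭_V (∇ · F) dV.

Compute the divergence:
    ∇ · F = ∂F_x/∂x + ∂F_y/∂y + ∂F_z/∂z = 2x + 2y + 2z.

In spherical coordinates, x = ρ sin(φ) cos(θ), y = ρ sin(φ) sin(θ), z = ρ cos(φ), dV = ρ^2 sin(φ) dρ dφ dθ, with 0 ≤ ρ ≤ 1, 0 ≤ φ ≤ π, 0 ≤ θ ≤ 2π.

The integrand, after substitution and multiplying by the volume element, becomes (2ρ (sqrt(2)sin(φ)sin(θ + π/4) + cos(φ))) · ρ^2 sin(φ), so

    ∭_V (∇·F) dV = ∫_0^{2π} ∫_0^{π} ∫_0^{1} (2ρ (sqrt(2)sin(φ)sin(θ + π/4) + cos(φ))) · ρ^2 sin(φ) dρ dφ dθ.

Inner (ρ from 0 to 1): (sqrt(2)sin(φ)sin(θ + π/4) + cos(φ))sin(φ)/2.
Middle (φ from 0 to π): sqrt(2)π sin(θ + π/4)/4.
Outer (θ from 0 to 2π): 0.

Therefore ∯_{∂V} F · n dS = 0.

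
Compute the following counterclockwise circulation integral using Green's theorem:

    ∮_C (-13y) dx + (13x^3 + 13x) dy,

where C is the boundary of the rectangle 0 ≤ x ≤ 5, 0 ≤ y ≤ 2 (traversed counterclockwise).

Green's theorem converts the closed line integral into a double integral over the enclosed region D:

    ∮_C P dx + Q dy = ∬_D (∂Q/∂x - ∂P/∂y) dA.

Here P = -13y, Q = 13x^3 + 13x, so

    ∂Q/∂x = 39x^2 + 13,    ∂P/∂y = -13,
    ∂Q/∂x - ∂P/∂y = 39x^2 + 26.

D is the region 0 ≤ x ≤ 5, 0 ≤ y ≤ 2. Evaluating the double integral:

    ∬_D (39x^2 + 26) dA = ∫_0^{5} ∫_0^{2} (39x^2 + 26) dy dx.

Inner (y from 0 to 2): 78x^2 + 52.
Outer (x from 0 to 5): 3510.

Therefore ∮_C P dx + Q dy = 3510.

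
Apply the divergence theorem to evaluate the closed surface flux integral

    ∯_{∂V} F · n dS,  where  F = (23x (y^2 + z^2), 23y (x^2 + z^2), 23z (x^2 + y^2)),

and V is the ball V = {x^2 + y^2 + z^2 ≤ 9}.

By the divergence theorem,

    ∯_{∂V} F · n dS = ∭_V (∇ · F) dV.

Compute the divergence:
    ∇ · F = ∂F_x/∂x + ∂F_y/∂y + ∂F_z/∂z = 23y^2 + 23z^2 + 23x^2 + 23z^2 + 23x^2 + 23y^2 = 46x^2 + 46y^2 + 46z^2.

In spherical coordinates, x = ρ sin(φ) cos(θ), y = ρ sin(φ) sin(θ), z = ρ cos(φ), dV = ρ^2 sin(φ) dρ dφ dθ, with 0 ≤ ρ ≤ 3, 0 ≤ φ ≤ π, 0 ≤ θ ≤ 2π.

The integrand, after substitution and multiplying by the volume element, becomes (46ρ^2) · ρ^2 sin(φ), so

    ∭_V (∇·F) dV = ∫_0^{2π} ∫_0^{π} ∫_0^{3} (46ρ^2) · ρ^2 sin(φ) dρ dφ dθ.

Inner (ρ from 0 to 3): 11178sin(φ)/5.
Middle (φ from 0 to π): 22356/5.
Outer (θ from 0 to 2π): 44712π/5.

Therefore ∯_{∂V} F · n dS = 44712π/5.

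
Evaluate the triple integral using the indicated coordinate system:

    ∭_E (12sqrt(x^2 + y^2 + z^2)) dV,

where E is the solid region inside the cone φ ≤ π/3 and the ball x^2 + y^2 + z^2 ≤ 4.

In spherical coordinates, x = ρ sin(φ) cos(θ), y = ρ sin(φ) sin(θ), z = ρ cos(φ), and dV = ρ^2 sin(φ) dρ dφ dθ.

The integrand becomes 12ρ, so

    ∭_E (12sqrt(x^2 + y^2 + z^2)) dV = ∫_{0}^{2π} ∫_{0}^{π/3} ∫_{0}^{2} (12ρ) · ρ^2 sin(φ) dρ dφ dθ.

Inner (ρ): 48sin(φ).
Middle (φ): 24.
Outer (θ): 48π.

Therefore the triple integral equals 48π.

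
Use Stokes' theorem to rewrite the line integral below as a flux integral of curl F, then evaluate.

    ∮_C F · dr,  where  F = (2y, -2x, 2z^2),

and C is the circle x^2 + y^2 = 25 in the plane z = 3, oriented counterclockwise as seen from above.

Let S be the flat disk x^2 + y^2 ≤ 25 in the plane z = 3, with upward unit normal n̂ = ẑ. By Stokes' theorem,

    ∮_C F · dr = ∬_S (∇ × F) · n̂ dS = ∬_D (curl F)_z dA,

where D is the disk x^2 + y^2 ≤ 25.

Compute the curl of F = (2y, -2x, 2z^2):
    (∇ × F)_x = ∂F_z/∂y - ∂F_y/∂z = 0,
    (∇ × F)_y = ∂F_x/∂z - ∂F_z/∂x = 0,
    (∇ × F)_z = ∂F_y/∂x - ∂F_x/∂y = -4.

On z = 3, (curl F)_z = -4.

Convert to polar (x = r cos θ, y = r sin θ, dA = r dr dθ); the integrand becomes -4, so

    ∬_D (curl F)_z dA = ∫_0^{2π} ∫_0^{5} (-4) · r dr dθ.

Inner (r from 0 to 5): -50.
Outer (θ from 0 to 2π): -100π.

Therefore ∮_C F · dr = -100π.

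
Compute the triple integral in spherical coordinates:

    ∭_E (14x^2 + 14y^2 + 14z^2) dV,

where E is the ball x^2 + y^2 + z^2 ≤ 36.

In spherical coordinates, x = ρ sin(φ) cos(θ), y = ρ sin(φ) sin(θ), z = ρ cos(φ), and dV = ρ^2 sin(φ) dρ dφ dθ.

The integrand becomes 14ρ^2, so

    ∭_E (14x^2 + 14y^2 + 14z^2) dV = ∫_{0}^{2π} ∫_{0}^{π} ∫_{0}^{6} (14ρ^2) · ρ^2 sin(φ) dρ dφ dθ.

Inner (ρ): 108864sin(φ)/5.
Middle (φ): 217728/5.
Outer (θ): 435456π/5.

Therefore the triple integral equals 435456π/5.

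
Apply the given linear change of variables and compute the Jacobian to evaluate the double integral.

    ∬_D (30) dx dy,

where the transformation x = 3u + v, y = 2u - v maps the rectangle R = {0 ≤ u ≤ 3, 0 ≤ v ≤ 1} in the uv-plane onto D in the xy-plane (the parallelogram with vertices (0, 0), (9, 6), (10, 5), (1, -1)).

Compute the Jacobian determinant of (x, y) with respect to (u, v):

    ∂(x,y)/∂(u,v) = | 3  1 | = (3)(-1) - (1)(2) = -5.
                   | 2  -1 |

Its absolute value is |J| = 5 (the area scaling factor).

Substituting x = 3u + v, y = 2u - v into the integrand,

    30 → 30,

so the integral becomes

    ∬_R (30) · |J| du dv = ∫_0^3 ∫_0^1 (150) dv du.

Inner (v): 150.
Outer (u): 450.

Therefore ∬_D (30) dx dy = 450.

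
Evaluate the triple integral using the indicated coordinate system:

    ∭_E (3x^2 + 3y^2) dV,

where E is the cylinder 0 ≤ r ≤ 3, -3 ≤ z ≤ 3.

In cylindrical coordinates, x = r cos(θ), y = r sin(θ), z = z, and dV = r dr dθ dz.

The integrand becomes 3r^2, so

    ∭_E (3x^2 + 3y^2) dV = ∫_{0}^{2π} ∫_{0}^{3} ∫_{-3}^{3} (3r^2) · r dz dr dθ.

Inner (z): 18r^3.
Middle (r from 0 to 3): 729/2.
Outer (θ): 729π.

Therefore the triple integral equals 729π.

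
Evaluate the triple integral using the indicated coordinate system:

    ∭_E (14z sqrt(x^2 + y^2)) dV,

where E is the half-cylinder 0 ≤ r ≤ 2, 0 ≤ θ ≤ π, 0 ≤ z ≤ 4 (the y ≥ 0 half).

In cylindrical coordinates, x = r cos(θ), y = r sin(θ), z = z, and dV = r dr dθ dz.

The integrand becomes 14r z, so

    ∭_E (14z sqrt(x^2 + y^2)) dV = ∫_{0}^{π} ∫_{0}^{2} ∫_{0}^{4} (14r z) · r dz dr dθ.

Inner (z): 112r^2.
Middle (r from 0 to 2): 896/3.
Outer (θ): 896π/3.

Therefore the triple integral equals 896π/3.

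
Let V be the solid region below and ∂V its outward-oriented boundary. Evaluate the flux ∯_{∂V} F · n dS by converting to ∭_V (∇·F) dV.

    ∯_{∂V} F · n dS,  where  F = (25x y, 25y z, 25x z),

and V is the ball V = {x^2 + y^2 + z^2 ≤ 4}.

By the divergence theorem,

    ∯_{∂V} F · n dS = ∭_V (∇ · F) dV.

Compute the divergence:
    ∇ · F = ∂F_x/∂x + ∂F_y/∂y + ∂F_z/∂z = 25y + 25z + 25x = 25x + 25y + 25z.

In spherical coordinates, x = ρ sin(φ) cos(θ), y = ρ sin(φ) sin(θ), z = ρ cos(φ), dV = ρ^2 sin(φ) dρ dφ dθ, with 0 ≤ ρ ≤ 2, 0 ≤ φ ≤ π, 0 ≤ θ ≤ 2π.

The integrand, after substitution and multiplying by the volume element, becomes (25ρ (sqrt(2)sin(φ)sin(θ + π/4) + cos(φ))) · ρ^2 sin(φ), so

    ∭_V (∇·F) dV = ∫_0^{2π} ∫_0^{π} ∫_0^{2} (25ρ (sqrt(2)sin(φ)sin(θ + π/4) + cos(φ))) · ρ^2 sin(φ) dρ dφ dθ.

Inner (ρ from 0 to 2): 100(sqrt(2)sin(φ)sin(θ + π/4) + cos(φ))sin(φ).
Middle (φ from 0 to π): 50sqrt(2)π sin(θ + π/4).
Outer (θ from 0 to 2π): 0.

Therefore ∯_{∂V} F · n dS = 0.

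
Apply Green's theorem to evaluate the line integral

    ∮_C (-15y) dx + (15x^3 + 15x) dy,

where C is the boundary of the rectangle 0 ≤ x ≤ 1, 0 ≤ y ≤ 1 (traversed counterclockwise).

Green's theorem converts the closed line integral into a double integral over the enclosed region D:

    ∮_C P dx + Q dy = ∬_D (∂Q/∂x - ∂P/∂y) dA.

Here P = -15y, Q = 15x^3 + 15x, so

    ∂Q/∂x = 45x^2 + 15,    ∂P/∂y = -15,
    ∂Q/∂x - ∂P/∂y = 45x^2 + 30.

D is the region 0 ≤ x ≤ 1, 0 ≤ y ≤ 1. Evaluating the double integral:

    ∬_D (45x^2 + 30) dA = ∫_0^{1} ∫_0^{1} (45x^2 + 30) dy dx.

Inner (y from 0 to 1): 45x^2 + 30.
Outer (x from 0 to 1): 45.

Therefore ∮_C P dx + Q dy = 45.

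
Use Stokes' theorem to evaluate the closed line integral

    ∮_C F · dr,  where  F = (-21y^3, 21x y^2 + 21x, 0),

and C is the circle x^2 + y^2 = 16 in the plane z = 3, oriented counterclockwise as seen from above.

Let S be the flat disk x^2 + y^2 ≤ 16 in the plane z = 3, with upward unit normal n̂ = ẑ. By Stokes' theorem,

    ∮_C F · dr = ∬_S (∇ × F) · n̂ dS = ∬_D (curl F)_z dA,

where D is the disk x^2 + y^2 ≤ 16.

Compute the curl of F = (-21y^3, 21x y^2 + 21x, 0):
    (∇ × F)_x = ∂F_z/∂y - ∂F_y/∂z = 0,
    (∇ × F)_y = ∂F_x/∂z - ∂F_z/∂x = 0,
    (∇ × F)_z = ∂F_y/∂x - ∂F_x/∂y = 84y^2 + 21.

On z = 3, (curl F)_z = 84y^2 + 21.

Convert to polar (x = r cos θ, y = r sin θ, dA = r dr dθ); the integrand becomes 84r^2sin(θ)^2 + 21, so

    ∬_D (curl F)_z dA = ∫_0^{2π} ∫_0^{4} (84r^2sin(θ)^2 + 21) · r dr dθ.

Inner (r from 0 to 4): 5376sin(θ)^2 + 168.
Outer (θ from 0 to 2π): 5712π.

Therefore ∮_C F · dr = 5712π.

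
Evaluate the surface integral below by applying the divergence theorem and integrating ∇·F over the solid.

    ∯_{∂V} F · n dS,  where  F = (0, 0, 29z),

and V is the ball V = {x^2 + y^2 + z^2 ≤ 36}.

By the divergence theorem,

    ∯_{∂V} F · n dS = ∭_V (∇ · F) dV.

Compute the divergence:
    ∇ · F = ∂F_x/∂x + ∂F_y/∂y + ∂F_z/∂z = 0 + 0 + 29 = 29.

In spherical coordinates, x = ρ sin(φ) cos(θ), y = ρ sin(φ) sin(θ), z = ρ cos(φ), dV = ρ^2 sin(φ) dρ dφ dθ, with 0 ≤ ρ ≤ 6, 0 ≤ φ ≤ π, 0 ≤ θ ≤ 2π.

The integrand, after substitution and multiplying by the volume element, becomes (29) · ρ^2 sin(φ), so

    ∭_V (∇·F) dV = ∫_0^{2π} ∫_0^{π} ∫_0^{6} (29) · ρ^2 sin(φ) dρ dφ dθ.

Inner (ρ from 0 to 6): 2088sin(φ).
Middle (φ from 0 to π): 4176.
Outer (θ from 0 to 2π): 8352π.

Therefore ∯_{∂V} F · n dS = 8352π.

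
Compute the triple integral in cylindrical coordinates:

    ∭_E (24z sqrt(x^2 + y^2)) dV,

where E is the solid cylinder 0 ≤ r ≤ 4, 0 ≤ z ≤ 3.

In cylindrical coordinates, x = r cos(θ), y = r sin(θ), z = z, and dV = r dr dθ dz.

The integrand becomes 24r z, so

    ∭_E (24z sqrt(x^2 + y^2)) dV = ∫_{0}^{2π} ∫_{0}^{4} ∫_{0}^{3} (24r z) · r dz dr dθ.

Inner (z): 108r^2.
Middle (r from 0 to 4): 2304.
Outer (θ): 4608π.

Therefore the triple integral equals 4608π.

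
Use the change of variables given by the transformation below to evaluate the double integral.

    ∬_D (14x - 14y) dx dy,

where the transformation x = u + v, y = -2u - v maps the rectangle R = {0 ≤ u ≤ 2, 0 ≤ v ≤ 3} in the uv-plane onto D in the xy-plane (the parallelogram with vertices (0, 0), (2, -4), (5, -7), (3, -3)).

Compute the Jacobian determinant of (x, y) with respect to (u, v):

    ∂(x,y)/∂(u,v) = | 1  1 | = (1)(-1) - (1)(-2) = 1.
                   | -2  -1 |

Its absolute value is |J| = 1 (the area scaling factor).

Substituting x = u + v, y = -2u - v into the integrand,

    14x - 14y → 42u + 28v,

so the integral becomes

    ∬_R (42u + 28v) · |J| du dv = ∫_0^2 ∫_0^3 (42u + 28v) dv du.

Inner (v): 126u + 126.
Outer (u): 504.

Therefore ∬_D (14x - 14y) dx dy = 504.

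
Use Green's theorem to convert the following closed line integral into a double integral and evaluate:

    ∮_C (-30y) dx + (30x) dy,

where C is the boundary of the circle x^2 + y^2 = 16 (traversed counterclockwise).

Green's theorem converts the closed line integral into a double integral over the enclosed region D:

    ∮_C P dx + Q dy = ∬_D (∂Q/∂x - ∂P/∂y) dA.

Here P = -30y, Q = 30x, so

    ∂Q/∂x = 30,    ∂P/∂y = -30,
    ∂Q/∂x - ∂P/∂y = 60.

D is the region x^2 + y^2 ≤ 16. Evaluating the double integral:

In polar coordinates (x = r cos θ, y = r sin θ, dA = r dr dθ) the integrand becomes 60, so

    ∬_D (60) dA = ∫_0^{2π} ∫_0^{4} (60) · r dr dθ.

Inner (r from 0 to 4): 480.
Outer (θ from 0 to 2π): 960π.

Therefore ∮_C P dx + Q dy = 960π.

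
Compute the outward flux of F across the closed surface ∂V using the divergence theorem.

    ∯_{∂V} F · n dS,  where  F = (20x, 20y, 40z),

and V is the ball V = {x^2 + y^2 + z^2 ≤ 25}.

By the divergence theorem,

    ∯_{∂V} F · n dS = ∭_V (∇ · F) dV.

Compute the divergence:
    ∇ · F = ∂F_x/∂x + ∂F_y/∂y + ∂F_z/∂z = 20 + 20 + 40 = 80.

In spherical coordinates, x = ρ sin(φ) cos(θ), y = ρ sin(φ) sin(θ), z = ρ cos(φ), dV = ρ^2 sin(φ) dρ dφ dθ, with 0 ≤ ρ ≤ 5, 0 ≤ φ ≤ π, 0 ≤ θ ≤ 2π.

The integrand, after substitution and multiplying by the volume element, becomes (80) · ρ^2 sin(φ), so

    ∭_V (∇·F) dV = ∫_0^{2π} ∫_0^{π} ∫_0^{5} (80) · ρ^2 sin(φ) dρ dφ dθ.

Inner (ρ from 0 to 5): 10000sin(φ)/3.
Middle (φ from 0 to π): 20000/3.
Outer (θ from 0 to 2π): 40000π/3.

Therefore ∯_{∂V} F · n dS = 40000π/3.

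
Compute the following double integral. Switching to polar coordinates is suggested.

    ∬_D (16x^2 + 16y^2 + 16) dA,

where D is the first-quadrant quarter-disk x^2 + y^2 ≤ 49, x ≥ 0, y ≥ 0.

The region D is 0 ≤ r ≤ 7, 0 ≤ θ ≤ π/2 in polar coordinates, where x = r cos(θ), y = r sin(θ), and dA = r dr dθ.

Under the substitution, the integrand becomes 16r^2 + 16, so

    ∬_D (16x^2 + 16y^2 + 16) dA = ∫_{0}^{π/2} ∫_{0}^{7} (16r^2 + 16) · r dr dθ.

Inner integral (in r): ∫_{0}^{7} (16r^2 + 16) · r dr = 9996.

Outer integral (in θ): ∫_{0}^{π/2} (9996) dθ = 4998π.

Therefore ∬_D (16x^2 + 16y^2 + 16) dA = 4998π.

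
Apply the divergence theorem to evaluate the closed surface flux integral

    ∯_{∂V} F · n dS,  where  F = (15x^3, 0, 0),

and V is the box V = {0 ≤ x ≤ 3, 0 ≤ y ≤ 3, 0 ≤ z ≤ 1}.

By the divergence theorem,

    ∯_{∂V} F · n dS = ∭_V (∇ · F) dV.

Compute the divergence:
    ∇ · F = ∂F_x/∂x + ∂F_y/∂y + ∂F_z/∂z = 45x^2 + 0 + 0 = 45x^2.

V is a rectangular box, so dV = dx dy dz with 0 ≤ x ≤ 3, 0 ≤ y ≤ 3, 0 ≤ z ≤ 1.

Integrate (45x^2) over V as an iterated integral:

    ∭_V (∇·F) dV = ∫_0^{3} ∫_0^{3} ∫_0^{1} (45x^2) dz dy dx.

Inner (z from 0 to 1): 45x^2.
Middle (y from 0 to 3): 135x^2.
Outer (x from 0 to 3): 1215.

Therefore ∯_{∂V} F · n dS = 1215.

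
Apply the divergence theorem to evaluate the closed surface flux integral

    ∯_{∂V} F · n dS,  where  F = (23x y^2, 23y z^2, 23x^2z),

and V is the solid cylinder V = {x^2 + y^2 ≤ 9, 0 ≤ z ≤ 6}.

By the divergence theorem,

    ∯_{∂V} F · n dS = ∭_V (∇ · F) dV.

Compute the divergence:
    ∇ · F = ∂F_x/∂x + ∂F_y/∂y + ∂F_z/∂z = 23y^2 + 23z^2 + 23x^2 = 23x^2 + 23y^2 + 23z^2.

In cylindrical coordinates, x = r cos(θ), y = r sin(θ), z = z, dV = r dr dθ dz, with 0 ≤ r ≤ 3, 0 ≤ θ ≤ 2π, 0 ≤ z ≤ 6.

The integrand, after substitution and multiplying by the volume element, becomes (23r^2 + 23z^2) · r, so

    ∭_V (∇·F) dV = ∫_0^{2π} ∫_0^{3} ∫_0^{6} (23r^2 + 23z^2) · r dz dr dθ.

Inner (z from 0 to 6): 138r (r^2 + 12).
Middle (r from 0 to 3): 20493/2.
Outer (θ from 0 to 2π): 20493π.

Therefore ∯_{∂V} F · n dS = 20493π.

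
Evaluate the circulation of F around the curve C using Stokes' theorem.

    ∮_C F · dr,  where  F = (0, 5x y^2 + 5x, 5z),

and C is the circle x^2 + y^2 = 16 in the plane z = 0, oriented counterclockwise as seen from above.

Let S be the flat disk x^2 + y^2 ≤ 16 in the plane z = 0, with upward unit normal n̂ = ẑ. By Stokes' theorem,

    ∮_C F · dr = ∬_S (∇ × F) · n̂ dS = ∬_D (curl F)_z dA,

where D is the disk x^2 + y^2 ≤ 16.

Compute the curl of F = (0, 5x y^2 + 5x, 5z):
    (∇ × F)_x = ∂F_z/∂y - ∂F_y/∂z = 0,
    (∇ × F)_y = ∂F_x/∂z - ∂F_z/∂x = 0,
    (∇ × F)_z = ∂F_y/∂x - ∂F_x/∂y = 5y^2 + 5.

On z = 0, (curl F)_z = 5y^2 + 5.

Convert to polar (x = r cos θ, y = r sin θ, dA = r dr dθ); the integrand becomes 5r^2sin(θ)^2 + 5, so

    ∬_D (curl F)_z dA = ∫_0^{2π} ∫_0^{4} (5r^2sin(θ)^2 + 5) · r dr dθ.

Inner (r from 0 to 4): 320sin(θ)^2 + 40.
Outer (θ from 0 to 2π): 400π.

Therefore ∮_C F · dr = 400π.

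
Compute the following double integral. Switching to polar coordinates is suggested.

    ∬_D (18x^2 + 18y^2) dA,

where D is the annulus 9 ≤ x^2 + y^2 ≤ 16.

The region D is 3 ≤ r ≤ 4, 0 ≤ θ ≤ 2π in polar coordinates, where x = r cos(θ), y = r sin(θ), and dA = r dr dθ.

Under the substitution, the integrand becomes 18r^2, so

    ∬_D (18x^2 + 18y^2) dA = ∫_{0}^{2π} ∫_{3}^{4} (18r^2) · r dr dθ.

Inner integral (in r): ∫_{3}^{4} (18r^2) · r dr = 1575/2.

Outer integral (in θ): ∫_{0}^{2π} (1575/2) dθ = 1575π.

Therefore ∬_D (18x^2 + 18y^2) dA = 1575π.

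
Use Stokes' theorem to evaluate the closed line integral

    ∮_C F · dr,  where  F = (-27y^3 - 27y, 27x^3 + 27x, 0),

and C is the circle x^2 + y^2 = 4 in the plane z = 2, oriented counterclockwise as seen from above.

Let S be the flat disk x^2 + y^2 ≤ 4 in the plane z = 2, with upward unit normal n̂ = ẑ. By Stokes' theorem,

    ∮_C F · dr = ∬_S (∇ × F) · n̂ dS = ∬_D (curl F)_z dA,

where D is the disk x^2 + y^2 ≤ 4.

Compute the curl of F = (-27y^3 - 27y, 27x^3 + 27x, 0):
    (∇ × F)_x = ∂F_z/∂y - ∂F_y/∂z = 0,
    (∇ × F)_y = ∂F_x/∂z - ∂F_z/∂x = 0,
    (∇ × F)_z = ∂F_y/∂x - ∂F_x/∂y = 81x^2 + 81y^2 + 54.

On z = 2, (curl F)_z = 81x^2 + 81y^2 + 54.

Convert to polar (x = r cos θ, y = r sin θ, dA = r dr dθ); the integrand becomes 81r^2 + 54, so

    ∬_D (curl F)_z dA = ∫_0^{2π} ∫_0^{2} (81r^2 + 54) · r dr dθ.

Inner (r from 0 to 2): 432.
Outer (θ from 0 to 2π): 864π.

Therefore ∮_C F · dr = 864π.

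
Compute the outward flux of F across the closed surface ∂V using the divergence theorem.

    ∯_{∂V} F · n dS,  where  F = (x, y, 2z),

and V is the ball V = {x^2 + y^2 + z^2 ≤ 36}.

By the divergence theorem,

    ∯_{∂V} F · n dS = ∭_V (∇ · F) dV.

Compute the divergence:
    ∇ · F = ∂F_x/∂x + ∂F_y/∂y + ∂F_z/∂z = 1 + 1 + 2 = 4.

In spherical coordinates, x = ρ sin(φ) cos(θ), y = ρ sin(φ) sin(θ), z = ρ cos(φ), dV = ρ^2 sin(φ) dρ dφ dθ, with 0 ≤ ρ ≤ 6, 0 ≤ φ ≤ π, 0 ≤ θ ≤ 2π.

The integrand, after substitution and multiplying by the volume element, becomes (4) · ρ^2 sin(φ), so

    ∭_V (∇·F) dV = ∫_0^{2π} ∫_0^{π} ∫_0^{6} (4) · ρ^2 sin(φ) dρ dφ dθ.

Inner (ρ from 0 to 6): 288sin(φ).
Middle (φ from 0 to π): 576.
Outer (θ from 0 to 2π): 1152π.

Therefore ∯_{∂V} F · n dS = 1152π.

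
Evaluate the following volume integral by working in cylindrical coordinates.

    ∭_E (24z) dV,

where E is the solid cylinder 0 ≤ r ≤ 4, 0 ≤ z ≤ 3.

In cylindrical coordinates, x = r cos(θ), y = r sin(θ), z = z, and dV = r dr dθ dz.

The integrand becomes 24z, so

    ∭_E (24z) dV = ∫_{0}^{2π} ∫_{0}^{4} ∫_{0}^{3} (24z) · r dz dr dθ.

Inner (z): 108r.
Middle (r from 0 to 4): 864.
Outer (θ): 1728π.

Therefore the triple integral equals 1728π.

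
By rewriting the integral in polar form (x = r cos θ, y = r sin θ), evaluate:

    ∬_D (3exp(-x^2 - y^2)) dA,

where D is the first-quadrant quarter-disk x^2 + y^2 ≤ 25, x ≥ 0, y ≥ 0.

The region D is 0 ≤ r ≤ 5, 0 ≤ θ ≤ π/2 in polar coordinates, where x = r cos(θ), y = r sin(θ), and dA = r dr dθ.

Under the substitution, the integrand becomes 3exp(-r^2), so

    ∬_D (3exp(-x^2 - y^2)) dA = ∫_{0}^{π/2} ∫_{0}^{5} (3exp(-r^2)) · r dr dθ.

Inner integral (in r): ∫_{0}^{5} (3exp(-r^2)) · r dr = 3/2 - 3exp(-25)/2.

Outer integral (in θ): ∫_{0}^{π/2} (3/2 - 3exp(-25)/2) dθ = -3π (1 - exp(25))exp(-25)/4.

Therefore ∬_D (3exp(-x^2 - y^2)) dA = -3π (1 - exp(25))exp(-25)/4.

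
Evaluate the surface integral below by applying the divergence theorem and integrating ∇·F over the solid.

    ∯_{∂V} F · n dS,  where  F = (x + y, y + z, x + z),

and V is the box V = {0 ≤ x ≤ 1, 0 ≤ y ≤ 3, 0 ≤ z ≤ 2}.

By the divergence theorem,

    ∯_{∂V} F · n dS = ∭_V (∇ · F) dV.

Compute the divergence:
    ∇ · F = ∂F_x/∂x + ∂F_y/∂y + ∂F_z/∂z = 1 + 1 + 1 = 3.

V is a rectangular box, so dV = dx dy dz with 0 ≤ x ≤ 1, 0 ≤ y ≤ 3, 0 ≤ z ≤ 2.

Integrate (3) over V as an iterated integral:

    ∭_V (∇·F) dV = ∫_0^{1} ∫_0^{3} ∫_0^{2} (3) dz dy dx.

Inner (z from 0 to 2): 6.
Middle (y from 0 to 3): 18.
Outer (x from 0 to 1): 18.

Therefore ∯_{∂V} F · n dS = 18.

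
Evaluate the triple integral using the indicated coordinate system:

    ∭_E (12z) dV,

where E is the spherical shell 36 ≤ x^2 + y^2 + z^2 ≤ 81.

In spherical coordinates, x = ρ sin(φ) cos(θ), y = ρ sin(φ) sin(θ), z = ρ cos(φ), and dV = ρ^2 sin(φ) dρ dφ dθ.

The integrand becomes 12ρ cos(φ), so

    ∭_E (12z) dV = ∫_{0}^{2π} ∫_{0}^{π} ∫_{6}^{9} (12ρ cos(φ)) · ρ^2 sin(φ) dρ dφ dθ.

Inner (ρ): 15795sin(2φ)/2.
Middle (φ): 0.
Outer (θ): 0.

Therefore the triple integral equals 0.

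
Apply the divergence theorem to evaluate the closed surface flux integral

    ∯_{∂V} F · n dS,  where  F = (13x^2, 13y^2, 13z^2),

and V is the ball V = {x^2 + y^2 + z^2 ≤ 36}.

By the divergence theorem,

    ∯_{∂V} F · n dS = ∭_V (∇ · F) dV.

Compute the divergence:
    ∇ · F = ∂F_x/∂x + ∂F_y/∂y + ∂F_z/∂z = 26x + 26y + 26z.

In spherical coordinates, x = ρ sin(φ) cos(θ), y = ρ sin(φ) sin(θ), z = ρ cos(φ), dV = ρ^2 sin(φ) dρ dφ dθ, with 0 ≤ ρ ≤ 6, 0 ≤ φ ≤ π, 0 ≤ θ ≤ 2π.

The integrand, after substitution and multiplying by the volume element, becomes (26ρ (sqrt(2)sin(φ)sin(θ + π/4) + cos(φ))) · ρ^2 sin(φ), so

    ∭_V (∇·F) dV = ∫_0^{2π} ∫_0^{π} ∫_0^{6} (26ρ (sqrt(2)sin(φ)sin(θ + π/4) + cos(φ))) · ρ^2 sin(φ) dρ dφ dθ.

Inner (ρ from 0 to 6): 8424(sqrt(2)sin(φ)sin(θ + π/4) + cos(φ))sin(φ).
Middle (φ from 0 to π): 4212sqrt(2)π sin(θ + π/4).
Outer (θ from 0 to 2π): 0.

Therefore ∯_{∂V} F · n dS = 0.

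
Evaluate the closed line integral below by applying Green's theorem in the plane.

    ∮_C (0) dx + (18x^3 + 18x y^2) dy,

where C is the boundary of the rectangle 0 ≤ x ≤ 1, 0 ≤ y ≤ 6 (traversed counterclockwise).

Green's theorem converts the closed line integral into a double integral over the enclosed region D:

    ∮_C P dx + Q dy = ∬_D (∂Q/∂x - ∂P/∂y) dA.

Here P = 0, Q = 18x^3 + 18x y^2, so

    ∂Q/∂x = 54x^2 + 18y^2,    ∂P/∂y = 0,
    ∂Q/∂x - ∂P/∂y = 54x^2 + 18y^2.

D is the region 0 ≤ x ≤ 1, 0 ≤ y ≤ 6. Evaluating the double integral:

    ∬_D (54x^2 + 18y^2) dA = ∫_0^{1} ∫_0^{6} (54x^2 + 18y^2) dy dx.

Inner (y from 0 to 6): 324x^2 + 1296.
Outer (x from 0 to 1): 1404.

Therefore ∮_C P dx + Q dy = 1404.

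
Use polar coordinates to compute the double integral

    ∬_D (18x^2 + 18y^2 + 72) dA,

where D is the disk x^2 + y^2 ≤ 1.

The region D is 0 ≤ r ≤ 1, 0 ≤ θ ≤ 2π in polar coordinates, where x = r cos(θ), y = r sin(θ), and dA = r dr dθ.

Under the substitution, the integrand becomes 18r^2 + 72, so

    ∬_D (18x^2 + 18y^2 + 72) dA = ∫_{0}^{2π} ∫_{0}^{1} (18r^2 + 72) · r dr dθ.

Inner integral (in r): ∫_{0}^{1} (18r^2 + 72) · r dr = 81/2.

Outer integral (in θ): ∫_{0}^{2π} (81/2) dθ = 81π.

Therefore ∬_D (18x^2 + 18y^2 + 72) dA = 81π.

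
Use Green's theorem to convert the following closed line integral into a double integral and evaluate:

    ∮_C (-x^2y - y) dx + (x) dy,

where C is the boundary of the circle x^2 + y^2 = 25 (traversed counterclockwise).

Green's theorem converts the closed line integral into a double integral over the enclosed region D:

    ∮_C P dx + Q dy = ∬_D (∂Q/∂x - ∂P/∂y) dA.

Here P = -x^2y - y, Q = x, so

    ∂Q/∂x = 1,    ∂P/∂y = -x^2 - 1,
    ∂Q/∂x - ∂P/∂y = x^2 + 2.

D is the region x^2 + y^2 ≤ 25. Evaluating the double integral:

In polar coordinates (x = r cos θ, y = r sin θ, dA = r dr dθ) the integrand becomes r^2cos(θ)^2 + 2, so

    ∬_D (x^2 + 2) dA = ∫_0^{2π} ∫_0^{5} (r^2cos(θ)^2 + 2) · r dr dθ.

Inner (r from 0 to 5): 625cos(θ)^2/4 + 25.
Outer (θ from 0 to 2π): 825π/4.

Therefore ∮_C P dx + Q dy = 825π/4.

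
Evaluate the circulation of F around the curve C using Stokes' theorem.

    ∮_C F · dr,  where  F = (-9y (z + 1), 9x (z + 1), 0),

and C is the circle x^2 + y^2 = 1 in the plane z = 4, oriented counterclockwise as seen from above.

Let S be the flat disk x^2 + y^2 ≤ 1 in the plane z = 4, with upward unit normal n̂ = ẑ. By Stokes' theorem,

    ∮_C F · dr = ∬_S (∇ × F) · n̂ dS = ∬_D (curl F)_z dA,

where D is the disk x^2 + y^2 ≤ 1.

Compute the curl of F = (-9y (z + 1), 9x (z + 1), 0):
    (∇ × F)_x = ∂F_z/∂y - ∂F_y/∂z = -9x,
    (∇ × F)_y = ∂F_x/∂z - ∂F_z/∂x = -9y,
    (∇ × F)_z = ∂F_y/∂x - ∂F_x/∂y = 18z + 18.

On z = 4, (curl F)_z = 90.

Convert to polar (x = r cos θ, y = r sin θ, dA = r dr dθ); the integrand becomes 90, so

    ∬_D (curl F)_z dA = ∫_0^{2π} ∫_0^{1} (90) · r dr dθ.

Inner (r from 0 to 1): 45.
Outer (θ from 0 to 2π): 90π.

Therefore ∮_C F · dr = 90π.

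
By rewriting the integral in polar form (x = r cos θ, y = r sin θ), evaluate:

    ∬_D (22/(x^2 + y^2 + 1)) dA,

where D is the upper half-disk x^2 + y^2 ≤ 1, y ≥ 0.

The region D is 0 ≤ r ≤ 1, 0 ≤ θ ≤ π in polar coordinates, where x = r cos(θ), y = r sin(θ), and dA = r dr dθ.

Under the substitution, the integrand becomes 22/(r^2 + 1), so

    ∬_D (22/(x^2 + y^2 + 1)) dA = ∫_{0}^{π} ∫_{0}^{1} (22/(r^2 + 1)) · r dr dθ.

Inner integral (in r): ∫_{0}^{1} (22/(r^2 + 1)) · r dr = log(2048).

Outer integral (in θ): ∫_{0}^{π} (log(2048)) dθ = log(2048^π).

Therefore ∬_D (22/(x^2 + y^2 + 1)) dA = log(2048^π).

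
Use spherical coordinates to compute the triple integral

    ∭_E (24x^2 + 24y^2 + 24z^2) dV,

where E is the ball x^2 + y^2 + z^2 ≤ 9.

In spherical coordinates, x = ρ sin(φ) cos(θ), y = ρ sin(φ) sin(θ), z = ρ cos(φ), and dV = ρ^2 sin(φ) dρ dφ dθ.

The integrand becomes 24ρ^2, so

    ∭_E (24x^2 + 24y^2 + 24z^2) dV = ∫_{0}^{2π} ∫_{0}^{π} ∫_{0}^{3} (24ρ^2) · ρ^2 sin(φ) dρ dφ dθ.

Inner (ρ): 5832sin(φ)/5.
Middle (φ): 11664/5.
Outer (θ): 23328π/5.

Therefore the triple integral equals 23328π/5.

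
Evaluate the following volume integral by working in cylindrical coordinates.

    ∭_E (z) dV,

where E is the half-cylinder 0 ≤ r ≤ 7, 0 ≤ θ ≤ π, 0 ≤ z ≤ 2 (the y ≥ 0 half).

In cylindrical coordinates, x = r cos(θ), y = r sin(θ), z = z, and dV = r dr dθ dz.

The integrand becomes z, so

    ∭_E (z) dV = ∫_{0}^{π} ∫_{0}^{7} ∫_{0}^{2} (z) · r dz dr dθ.

Inner (z): 2r.
Middle (r from 0 to 7): 49.
Outer (θ): 49π.

Therefore the triple integral equals 49π.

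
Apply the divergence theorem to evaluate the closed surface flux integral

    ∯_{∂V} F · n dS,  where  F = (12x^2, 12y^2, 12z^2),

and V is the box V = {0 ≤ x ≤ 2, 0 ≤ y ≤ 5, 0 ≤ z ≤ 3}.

By the divergence theorem,

    ∯_{∂V} F · n dS = ∭_V (∇ · F) dV.

Compute the divergence:
    ∇ · F = ∂F_x/∂x + ∂F_y/∂y + ∂F_z/∂z = 24x + 24y + 24z.

V is a rectangular box, so dV = dx dy dz with 0 ≤ x ≤ 2, 0 ≤ y ≤ 5, 0 ≤ z ≤ 3.

Integrate (24x + 24y + 24z) over V as an iterated integral:

    ∭_V (∇·F) dV = ∫_0^{2} ∫_0^{5} ∫_0^{3} (24x + 24y + 24z) dz dy dx.

Inner (z from 0 to 3): 72x + 72y + 108.
Middle (y from 0 to 5): 360x + 1440.
Outer (x from 0 to 2): 3600.

Therefore ∯_{∂V} F · n dS = 3600.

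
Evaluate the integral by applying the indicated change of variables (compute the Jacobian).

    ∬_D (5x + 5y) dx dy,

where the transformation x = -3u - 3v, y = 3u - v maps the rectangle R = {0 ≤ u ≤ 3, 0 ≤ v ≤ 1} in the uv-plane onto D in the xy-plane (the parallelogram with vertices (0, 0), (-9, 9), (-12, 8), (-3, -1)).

Compute the Jacobian determinant of (x, y) with respect to (u, v):

    ∂(x,y)/∂(u,v) = | -3  -3 | = (-3)(-1) - (-3)(3) = 12.
                   | 3  -1 |

Its absolute value is |J| = 12 (the area scaling factor).

Substituting x = -3u - 3v, y = 3u - v into the integrand,

    5x + 5y → -20v,

so the integral becomes

    ∬_R (-20v) · |J| du dv = ∫_0^3 ∫_0^1 (-240v) dv du.

Inner (v): -120.
Outer (u): -360.

Therefore ∬_D (5x + 5y) dx dy = -360.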